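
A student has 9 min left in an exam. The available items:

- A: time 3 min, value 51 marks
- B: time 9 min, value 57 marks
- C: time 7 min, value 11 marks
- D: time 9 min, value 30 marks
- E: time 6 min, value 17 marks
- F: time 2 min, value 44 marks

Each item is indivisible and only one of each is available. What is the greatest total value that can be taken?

Check high-value combinations within 9 min:
- A+F: time 3+2=5, value 51+44=95
- A+E: time 3+6=9, value 51+17=68
- E+F: time 6+2=8, value 17+44=61
- B: time 9, value 57
Best: 95 marks.

95 marks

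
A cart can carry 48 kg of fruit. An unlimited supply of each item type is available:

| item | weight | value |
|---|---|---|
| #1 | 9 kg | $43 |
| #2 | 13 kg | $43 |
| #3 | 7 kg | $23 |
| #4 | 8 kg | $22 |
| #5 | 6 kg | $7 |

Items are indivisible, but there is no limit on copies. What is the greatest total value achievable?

Best value-per-unit is #1 at 43/9, and filling with it alone uses weight 5×9=45. No mix of the others beats 5×43 = 215.

$215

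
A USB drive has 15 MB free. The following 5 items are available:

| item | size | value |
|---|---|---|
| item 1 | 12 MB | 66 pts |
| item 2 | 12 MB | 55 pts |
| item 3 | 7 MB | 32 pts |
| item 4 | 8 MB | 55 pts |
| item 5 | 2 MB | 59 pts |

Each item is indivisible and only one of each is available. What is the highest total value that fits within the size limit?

125 pts

Check high-value combinations within 15 MB:
- item 1+item 5: size 12+2=14, value 66+59=125
- item 4+item 5: size 8+2=10, value 55+59=114
- item 2+item 5: size 12+2=14, value 55+59=114
- item 3+item 5: size 7+2=9, value 32+59=91
- item 3+item 4: size 7+8=15, value 32+55=87
Best: 125 pts.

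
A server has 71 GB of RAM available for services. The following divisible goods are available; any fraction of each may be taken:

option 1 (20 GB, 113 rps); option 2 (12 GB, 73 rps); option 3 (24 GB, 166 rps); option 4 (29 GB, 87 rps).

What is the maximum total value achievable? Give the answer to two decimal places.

Take in order of value per unit:
- option 3 (166/24 per unit): all 24 → value 166, running total 166.00
- option 2 (73/12 per unit): all 12 → value 73, running total 239.00
- option 1 (113/20 per unit): all 20 → value 113, running total 352.00
- option 4 (87/29 per unit): 15 of 29 → value 15×87/29 = 45.0000, running total 397.00
Total 397.00.

397.00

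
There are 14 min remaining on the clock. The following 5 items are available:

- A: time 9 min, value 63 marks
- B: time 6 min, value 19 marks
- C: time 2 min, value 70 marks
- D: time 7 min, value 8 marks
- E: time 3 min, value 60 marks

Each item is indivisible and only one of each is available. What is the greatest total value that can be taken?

Check high-value combinations within 14 min:
- A+C+E: time 9+2+3=14, value 63+70+60=193
- B+C+E: time 6+2+3=11, value 19+70+60=149
- C+D+E: time 2+7+3=12, value 70+8+60=138
- A+C: time 9+2=11, value 63+70=133
Best: 193 marks.

193 marks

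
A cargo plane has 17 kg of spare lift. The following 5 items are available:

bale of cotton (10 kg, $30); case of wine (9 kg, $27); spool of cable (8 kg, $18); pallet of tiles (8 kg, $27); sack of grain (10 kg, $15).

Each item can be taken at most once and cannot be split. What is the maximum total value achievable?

Check high-value combinations within 17 kg:
- case of wine+pallet of tiles: weight 9+8=17, value 27+27=54
- spool of cable+pallet of tiles: weight 8+8=16, value 18+27=45
- case of wine+spool of cable: weight 9+8=17, value 27+18=45
- bale of cotton: weight 10, value 30
Best: $54.

$54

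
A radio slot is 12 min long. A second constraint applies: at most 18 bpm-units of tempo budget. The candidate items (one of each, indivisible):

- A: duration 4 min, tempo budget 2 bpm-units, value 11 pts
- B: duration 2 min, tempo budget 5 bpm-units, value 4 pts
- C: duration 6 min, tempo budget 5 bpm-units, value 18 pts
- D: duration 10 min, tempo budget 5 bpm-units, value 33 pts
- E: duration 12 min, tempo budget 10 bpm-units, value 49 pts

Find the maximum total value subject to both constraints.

49 pts

Feasible sets respecting both limits:
- E: duration 12, tempo budget 10, value 49
- B+D: duration 12, tempo budget 10, value 37
- A+B+C: duration 12, tempo budget 12, value 33
Best: 49 pts.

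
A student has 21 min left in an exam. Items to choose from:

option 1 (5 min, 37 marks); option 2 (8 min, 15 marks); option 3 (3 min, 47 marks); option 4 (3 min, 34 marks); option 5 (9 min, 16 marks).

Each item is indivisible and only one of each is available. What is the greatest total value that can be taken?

Check high-value combinations within 21 min:
- option 1+option 3+option 4+option 5: time 5+3+3+9=20, value 37+47+34+16=134
- option 1+option 2+option 3+option 4: time 5+8+3+3=19, value 37+15+47+34=133
- option 1+option 3+option 4: time 5+3+3=11, value 37+47+34=118
- option 1+option 3+option 5: time 5+3+9=17, value 37+47+16=100
Best: 134 marks.

134 marks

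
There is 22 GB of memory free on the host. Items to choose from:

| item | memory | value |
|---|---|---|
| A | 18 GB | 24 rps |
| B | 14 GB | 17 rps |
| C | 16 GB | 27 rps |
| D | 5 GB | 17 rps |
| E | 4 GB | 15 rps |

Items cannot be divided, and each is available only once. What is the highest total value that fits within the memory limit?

Check high-value combinations within 22 GB:
- C+D: memory 16+5=21, value 27+17=44
- C+E: memory 16+4=20, value 27+15=42
- A+E: memory 18+4=22, value 24+15=39
- B+D: memory 14+5=19, value 17+17=34
- D+E: memory 5+4=9, value 17+15=32
Best: 44 rps.

44 rps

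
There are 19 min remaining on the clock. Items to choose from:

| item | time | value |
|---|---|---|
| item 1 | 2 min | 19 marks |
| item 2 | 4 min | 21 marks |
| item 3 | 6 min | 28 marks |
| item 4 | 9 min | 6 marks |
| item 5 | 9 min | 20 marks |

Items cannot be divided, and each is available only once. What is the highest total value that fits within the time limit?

69 marks

Check high-value combinations within 19 min:
- item 2+item 3+item 5: time 4+6+9=19, value 21+28+20=69
- item 1+item 2+item 3: time 2+4+6=12, value 19+21+28=68
- item 1+item 3+item 5: time 2+6+9=17, value 19+28+20=67
- item 1+item 2+item 5: time 2+4+9=15, value 19+21+20=60
- item 2+item 3+item 4: time 4+6+9=19, value 21+28+6=55
Best: 69 marks.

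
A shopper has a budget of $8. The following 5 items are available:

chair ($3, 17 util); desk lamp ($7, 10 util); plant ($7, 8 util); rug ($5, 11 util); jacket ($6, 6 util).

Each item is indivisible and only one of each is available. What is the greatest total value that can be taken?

Check high-value combinations within $8:
- chair+rug: cost 3+5=8, value 17+11=28
- chair: cost 3, value 17
- rug: cost 5, value 11
Best: 28 util.

28 util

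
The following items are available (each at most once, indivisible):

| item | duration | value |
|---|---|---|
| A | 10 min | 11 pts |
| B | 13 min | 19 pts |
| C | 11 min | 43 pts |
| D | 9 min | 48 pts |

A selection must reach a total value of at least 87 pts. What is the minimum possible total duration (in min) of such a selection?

Subsets with value ≥ 87, sorted by total duration:
- C+D: duration 20, value 91
- A+C+D: duration 30, value 102
- B+C+D: duration 33, value 110
- A+B+C+D: duration 43, value 121
Minimum duration: 20 min.

20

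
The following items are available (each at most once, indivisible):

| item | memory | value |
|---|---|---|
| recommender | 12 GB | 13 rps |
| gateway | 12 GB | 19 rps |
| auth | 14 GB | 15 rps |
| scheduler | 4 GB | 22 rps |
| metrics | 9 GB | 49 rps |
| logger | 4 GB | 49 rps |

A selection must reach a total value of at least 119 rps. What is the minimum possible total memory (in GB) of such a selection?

17

Subsets with value ≥ 119, sorted by total memory:
- scheduler+metrics+logger: memory 17, value 120
- gateway+scheduler+metrics+logger: memory 29, value 139
- recommender+scheduler+metrics+logger: memory 29, value 133
Minimum memory: 17 GB.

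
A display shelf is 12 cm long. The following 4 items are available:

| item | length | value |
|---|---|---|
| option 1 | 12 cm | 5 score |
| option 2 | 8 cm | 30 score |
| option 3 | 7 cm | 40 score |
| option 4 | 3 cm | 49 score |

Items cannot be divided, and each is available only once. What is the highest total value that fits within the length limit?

This is a 0/1 knapsack; check combinations near the capacity.
- option 3+option 4: length 7+3=10, value 40+49=89
- option 2+option 4: length 8+3=11, value 30+49=79
- option 4: length 3, value 49
- option 3: length 7, value 40
- option 2: length 8, value 30
Best: 89 score.

89 score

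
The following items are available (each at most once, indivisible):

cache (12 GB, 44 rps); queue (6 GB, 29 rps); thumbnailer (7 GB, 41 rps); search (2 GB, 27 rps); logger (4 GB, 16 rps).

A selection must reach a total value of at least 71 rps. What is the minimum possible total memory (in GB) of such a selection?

12

Subsets with value ≥ 71, sorted by total memory:
- queue+search+logger: memory 12, value 72
- thumbnailer+search+logger: memory 13, value 84
Minimum memory: 12 GB.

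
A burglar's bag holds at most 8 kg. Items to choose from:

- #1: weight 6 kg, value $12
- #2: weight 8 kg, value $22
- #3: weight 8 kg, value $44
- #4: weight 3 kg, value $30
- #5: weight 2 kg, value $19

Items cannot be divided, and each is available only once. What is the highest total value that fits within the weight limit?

$49

Check high-value combinations within 8 kg:
- #4+#5: weight 3+2=5, value 30+19=49
- #3: weight 8, value 44
- #1+#5: weight 6+2=8, value 12+19=31
- #4: weight 3, value 30
Best: $49.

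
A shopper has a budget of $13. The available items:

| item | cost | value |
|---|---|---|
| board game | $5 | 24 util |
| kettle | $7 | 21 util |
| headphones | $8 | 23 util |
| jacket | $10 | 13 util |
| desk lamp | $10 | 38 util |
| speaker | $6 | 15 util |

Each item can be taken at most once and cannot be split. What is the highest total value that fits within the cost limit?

47 util

Check high-value combinations within $13:
- board game+headphones: cost 5+8=13, value 24+23=47
- board game+kettle: cost 5+7=12, value 24+21=45
- board game+speaker: cost 5+6=11, value 24+15=39
- desk lamp: cost 10, value 38
- kettle+speaker: cost 7+6=13, value 21+15=36
Best: 47 util.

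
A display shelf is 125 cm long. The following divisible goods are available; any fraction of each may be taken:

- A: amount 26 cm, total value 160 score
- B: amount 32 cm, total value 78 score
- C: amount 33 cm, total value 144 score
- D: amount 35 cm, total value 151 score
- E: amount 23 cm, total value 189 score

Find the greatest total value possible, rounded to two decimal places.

663.50

Take in order of value per unit:
- E (189/23 per unit): all 23 → value 189, running total 189.00
- A (160/26 per unit): all 26 → value 160, running total 349.00
- C (144/33 per unit): all 33 → value 144, running total 493.00
- D (151/35 per unit): all 35 → value 151, running total 644.00
- B (78/32 per unit): 8 of 32 → value 8×78/32 = 19.5000, running total 663.50
Total 663.50.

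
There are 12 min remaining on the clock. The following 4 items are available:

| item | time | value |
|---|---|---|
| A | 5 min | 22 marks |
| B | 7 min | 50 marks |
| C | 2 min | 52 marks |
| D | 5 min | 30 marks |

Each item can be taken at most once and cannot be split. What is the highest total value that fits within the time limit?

This is a 0/1 knapsack; check combinations near the capacity.
- A+C+D: time 5+2+5=12, value 22+52+30=104
- B+C: time 7+2=9, value 50+52=102
- C+D: time 2+5=7, value 52+30=82
- B+D: time 7+5=12, value 50+30=80
- A+C: time 5+2=7, value 22+52=74
Best: 104 marks.

104 marks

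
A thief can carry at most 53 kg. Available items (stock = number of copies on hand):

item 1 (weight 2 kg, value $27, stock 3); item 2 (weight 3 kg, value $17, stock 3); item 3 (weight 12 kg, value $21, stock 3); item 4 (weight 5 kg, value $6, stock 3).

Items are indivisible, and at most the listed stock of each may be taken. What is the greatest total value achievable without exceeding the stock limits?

$195

Best selections within weight 53 and stock limits:
- 3×item 1 + 3×item 2 + 3×item 3: weight 51, value 195
- 3×item 1 + 3×item 2 + 2×item 3 + 2×item 4: weight 49, value 186
Best: $195.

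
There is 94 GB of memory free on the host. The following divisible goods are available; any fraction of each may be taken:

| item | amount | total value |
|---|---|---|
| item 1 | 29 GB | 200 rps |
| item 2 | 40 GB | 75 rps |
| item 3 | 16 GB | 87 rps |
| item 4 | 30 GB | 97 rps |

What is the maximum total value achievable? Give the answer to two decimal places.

419.63

Take in order of value per unit:
- item 1 (200/29 per unit): all 29 → value 200, running total 200.00
- item 3 (87/16 per unit): all 16 → value 87, running total 287.00
- item 4 (97/30 per unit): all 30 → value 97, running total 384.00
- item 2 (75/40 per unit): 19 of 40 → value 19×75/40 = 35.6250, running total 419.63
Total 419.63.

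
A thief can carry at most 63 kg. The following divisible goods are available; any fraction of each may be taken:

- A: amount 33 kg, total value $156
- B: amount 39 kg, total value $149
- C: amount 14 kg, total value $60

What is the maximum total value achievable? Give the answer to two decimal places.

277.13

Take in order of value per unit:
- A (156/33 per unit): all 33 → value 156, running total 156.00
- C (60/14 per unit): all 14 → value 60, running total 216.00
- B (149/39 per unit): 16 of 39 → value 16×149/39 = 61.1282, running total 277.13
Total 277.13.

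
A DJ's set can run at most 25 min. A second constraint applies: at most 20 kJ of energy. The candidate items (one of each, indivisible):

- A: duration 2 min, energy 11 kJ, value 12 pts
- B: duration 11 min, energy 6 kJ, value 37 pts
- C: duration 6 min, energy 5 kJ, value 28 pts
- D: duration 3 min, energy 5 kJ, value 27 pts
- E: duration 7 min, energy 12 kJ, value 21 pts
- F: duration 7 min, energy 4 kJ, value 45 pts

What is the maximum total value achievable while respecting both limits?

110 pts

Feasible sets respecting both limits:
- B+C+F: duration 24, energy 15, value 110
- B+D+F: duration 21, energy 15, value 109
- C+D+F: duration 16, energy 14, value 100
Best: 110 pts.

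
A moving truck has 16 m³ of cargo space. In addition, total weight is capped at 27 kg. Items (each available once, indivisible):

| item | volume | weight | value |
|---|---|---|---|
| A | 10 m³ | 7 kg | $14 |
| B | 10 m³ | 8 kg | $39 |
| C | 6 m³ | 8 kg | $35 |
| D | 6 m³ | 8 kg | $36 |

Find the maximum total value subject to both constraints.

$75

Feasible sets respecting both limits:
- B+D: volume 16, weight 16, value 75
- B+C: volume 16, weight 16, value 74
- C+D: volume 12, weight 16, value 71
- A+D: volume 16, weight 15, value 50
Best: $75.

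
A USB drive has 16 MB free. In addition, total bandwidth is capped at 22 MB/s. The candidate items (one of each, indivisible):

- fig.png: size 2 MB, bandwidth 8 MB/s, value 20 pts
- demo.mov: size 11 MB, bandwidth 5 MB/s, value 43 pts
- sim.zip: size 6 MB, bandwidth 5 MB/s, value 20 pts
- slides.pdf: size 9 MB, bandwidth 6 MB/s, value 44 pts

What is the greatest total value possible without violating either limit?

Feasible sets respecting both limits:
- fig.png+slides.pdf: size 11, bandwidth 14, value 64
- sim.zip+slides.pdf: size 15, bandwidth 11, value 64
- fig.png+demo.mov: size 13, bandwidth 13, value 63
- slides.pdf: size 9, bandwidth 6, value 44
Best: 64 pts.

64 pts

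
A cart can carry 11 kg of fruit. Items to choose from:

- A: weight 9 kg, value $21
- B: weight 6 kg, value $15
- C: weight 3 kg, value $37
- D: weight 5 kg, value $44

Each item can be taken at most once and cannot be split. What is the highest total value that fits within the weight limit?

$81

Check high-value combinations within 11 kg:
- C+D: weight 3+5=8, value 37+44=81
- B+D: weight 6+5=11, value 15+44=59
- B+C: weight 6+3=9, value 15+37=52
- D: weight 5, value 44
- C: weight 3, value 37
Best: $81.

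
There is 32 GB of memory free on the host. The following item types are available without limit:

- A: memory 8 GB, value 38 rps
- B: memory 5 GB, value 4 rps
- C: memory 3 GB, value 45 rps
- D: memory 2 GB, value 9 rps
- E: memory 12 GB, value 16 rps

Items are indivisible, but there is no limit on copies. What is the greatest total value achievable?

Best value-per-unit is C at 45/3; filling with it alone gives 10×45 = 450.
Optimal mix: 10×C + 1×D → memory 32, value 459.

459 rps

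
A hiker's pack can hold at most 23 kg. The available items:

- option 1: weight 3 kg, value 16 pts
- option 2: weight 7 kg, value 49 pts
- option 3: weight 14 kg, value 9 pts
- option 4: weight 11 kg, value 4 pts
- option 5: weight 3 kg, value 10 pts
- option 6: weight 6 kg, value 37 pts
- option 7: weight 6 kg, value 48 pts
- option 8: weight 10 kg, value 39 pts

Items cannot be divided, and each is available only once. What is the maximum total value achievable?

150 pts

Check high-value combinations within 23 kg:
- option 1+option 2+option 6+option 7: weight 3+7+6+6=22, value 16+49+37+48=150
- option 2+option 5+option 6+option 7: weight 7+3+6+6=22, value 49+10+37+48=144
- option 2+option 7+option 8: weight 7+6+10=23, value 49+48+39=136
Best: 150 pts.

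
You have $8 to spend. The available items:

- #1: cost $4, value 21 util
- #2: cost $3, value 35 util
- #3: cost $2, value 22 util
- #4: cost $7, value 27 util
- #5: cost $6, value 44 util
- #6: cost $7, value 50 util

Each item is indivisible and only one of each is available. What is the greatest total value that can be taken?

Check high-value combinations within $8:
- #3+#5: cost 2+6=8, value 22+44=66
- #2+#3: cost 3+2=5, value 35+22=57
- #1+#2: cost 4+3=7, value 21+35=56
- #6: cost 7, value 50
- #5: cost 6, value 44
Best: 66 util.

66 util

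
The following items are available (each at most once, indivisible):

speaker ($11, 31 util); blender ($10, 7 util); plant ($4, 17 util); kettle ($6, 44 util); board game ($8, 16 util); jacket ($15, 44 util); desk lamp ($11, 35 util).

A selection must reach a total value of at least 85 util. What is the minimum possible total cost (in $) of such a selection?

21

Subsets with value ≥ 85, sorted by total cost:
- plant+kettle+desk lamp: cost 21, value 96
- speaker+plant+kettle: cost 21, value 92
Minimum cost: 21 $.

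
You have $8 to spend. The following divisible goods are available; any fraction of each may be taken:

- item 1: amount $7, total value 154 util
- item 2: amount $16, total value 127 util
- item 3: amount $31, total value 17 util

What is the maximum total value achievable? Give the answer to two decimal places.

161.94

Take in order of value per unit:
- item 1 (154/7 per unit): all 7 → value 154, running total 154.00
- item 2 (127/16 per unit): 1 of 16 → value 1×127/16 = 7.9375, running total 161.94
Total 161.94.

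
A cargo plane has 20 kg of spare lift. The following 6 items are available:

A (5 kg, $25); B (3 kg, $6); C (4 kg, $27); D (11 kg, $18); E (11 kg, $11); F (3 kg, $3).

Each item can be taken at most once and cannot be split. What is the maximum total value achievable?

$70

Check high-value combinations within 20 kg:
- A+C+D: weight 5+4+11=20, value 25+27+18=70
- A+C+E: weight 5+4+11=20, value 25+27+11=63
- A+B+C+F: weight 5+3+4+3=15, value 25+6+27+3=61
Best: $70.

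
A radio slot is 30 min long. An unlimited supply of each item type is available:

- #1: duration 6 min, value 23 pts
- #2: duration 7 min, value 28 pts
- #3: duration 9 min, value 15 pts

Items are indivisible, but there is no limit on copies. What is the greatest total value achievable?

Best value-per-unit is #2 at 28/7; filling with it alone gives 4×28 = 112.
Optimal mix: 5×#1 → duration 30, value 115.

115 pts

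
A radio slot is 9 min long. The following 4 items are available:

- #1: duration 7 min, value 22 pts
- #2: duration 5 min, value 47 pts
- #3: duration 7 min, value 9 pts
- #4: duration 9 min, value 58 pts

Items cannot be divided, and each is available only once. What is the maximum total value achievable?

Check high-value combinations within 9 min:
- #4: duration 9, value 58
- #2: duration 5, value 47
- #1: duration 7, value 22
Best: 58 pts.

58 pts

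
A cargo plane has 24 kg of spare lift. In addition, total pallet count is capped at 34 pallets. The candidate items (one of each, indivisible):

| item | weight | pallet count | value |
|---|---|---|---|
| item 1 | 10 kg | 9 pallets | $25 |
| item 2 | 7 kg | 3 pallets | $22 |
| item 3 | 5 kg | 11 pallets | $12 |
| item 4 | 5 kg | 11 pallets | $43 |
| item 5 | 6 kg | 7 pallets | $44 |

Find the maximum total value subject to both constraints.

Feasible sets respecting both limits:
- item 2+item 3+item 4+item 5: weight 23, pallet count 32, value 121
- item 1+item 4+item 5: weight 21, pallet count 27, value 112
- item 2+item 4+item 5: weight 18, pallet count 21, value 109
Best: $121.

$121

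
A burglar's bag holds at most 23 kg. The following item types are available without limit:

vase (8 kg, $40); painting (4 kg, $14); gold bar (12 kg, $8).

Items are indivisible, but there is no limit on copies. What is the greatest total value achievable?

Best value-per-unit is vase at 40/8; filling with it alone gives 2×40 = 80.
Optimal mix: 2×vase + 1×painting → weight 20, value 94.

$94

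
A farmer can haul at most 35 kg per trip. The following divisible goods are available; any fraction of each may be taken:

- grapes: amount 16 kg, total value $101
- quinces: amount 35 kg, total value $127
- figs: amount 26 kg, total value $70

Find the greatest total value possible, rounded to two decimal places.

Take in order of value per unit:
- grapes (101/16 per unit): all 16 → value 101, running total 101.00
- quinces (127/35 per unit): 19 of 35 → value 19×127/35 = 68.9429, running total 169.94
Total 169.94.

169.94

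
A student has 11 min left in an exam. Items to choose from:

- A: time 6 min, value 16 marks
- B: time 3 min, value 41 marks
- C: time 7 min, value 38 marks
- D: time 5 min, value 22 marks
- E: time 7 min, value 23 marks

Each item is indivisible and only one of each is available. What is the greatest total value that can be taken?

This is a 0/1 knapsack; check combinations near the capacity.
- B+C: time 3+7=10, value 41+38=79
- B+E: time 3+7=10, value 41+23=64
- B+D: time 3+5=8, value 41+22=63
Best: 79 marks.

79 marks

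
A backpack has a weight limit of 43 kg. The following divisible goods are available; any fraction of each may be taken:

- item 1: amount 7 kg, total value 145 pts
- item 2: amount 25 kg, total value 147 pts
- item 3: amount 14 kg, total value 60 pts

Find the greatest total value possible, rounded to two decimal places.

339.14

Take in order of value per unit:
- item 1 (145/7 per unit): all 7 → value 145, running total 145.00
- item 2 (147/25 per unit): all 25 → value 147, running total 292.00
- item 3 (60/14 per unit): 11 of 14 → value 11×60/14 = 47.1429, running total 339.14
Total 339.14.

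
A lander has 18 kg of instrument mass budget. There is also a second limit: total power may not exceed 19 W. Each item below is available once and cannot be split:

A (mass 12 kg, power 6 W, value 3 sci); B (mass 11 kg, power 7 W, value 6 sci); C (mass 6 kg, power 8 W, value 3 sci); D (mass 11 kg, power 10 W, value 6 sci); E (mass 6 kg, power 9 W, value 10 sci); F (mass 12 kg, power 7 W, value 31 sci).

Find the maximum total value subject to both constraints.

Feasible sets respecting both limits:
- E+F: mass 18, power 16, value 41
- C+F: mass 18, power 15, value 34
- F: mass 12, power 7, value 31
- B+E: mass 17, power 16, value 16
Best: 41 sci.

41 sci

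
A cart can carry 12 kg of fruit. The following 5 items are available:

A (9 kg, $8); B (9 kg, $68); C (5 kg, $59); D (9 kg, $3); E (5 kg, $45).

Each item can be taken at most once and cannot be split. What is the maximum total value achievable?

Check high-value combinations within 12 kg:
- C+E: weight 5+5=10, value 59+45=104
- B: weight 9, value 68
- C: weight 5, value 59
- E: weight 5, value 45
- A: weight 9, value 8
Best: $104.

$104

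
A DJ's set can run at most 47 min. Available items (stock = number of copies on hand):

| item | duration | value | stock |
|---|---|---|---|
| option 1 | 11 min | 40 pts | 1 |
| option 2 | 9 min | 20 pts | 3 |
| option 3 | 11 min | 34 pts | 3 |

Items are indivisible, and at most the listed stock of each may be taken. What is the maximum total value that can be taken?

Top feasible selections:
- 1×option 1 + 3×option 3: duration 44, value 142
- 1×option 1 + 1×option 2 + 2×option 3: duration 42, value 128
Best: 142 pts.

142 pts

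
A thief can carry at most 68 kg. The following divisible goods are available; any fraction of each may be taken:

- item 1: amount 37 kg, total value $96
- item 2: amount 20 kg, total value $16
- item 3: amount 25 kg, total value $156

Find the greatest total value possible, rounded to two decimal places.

256.80

Take in order of value per unit:
- item 3 (156/25 per unit): all 25 → value 156, running total 156.00
- item 1 (96/37 per unit): all 37 → value 96, running total 252.00
- item 2 (16/20 per unit): 6 of 20 → value 6×16/20 = 4.8000, running total 256.80
Total 256.80.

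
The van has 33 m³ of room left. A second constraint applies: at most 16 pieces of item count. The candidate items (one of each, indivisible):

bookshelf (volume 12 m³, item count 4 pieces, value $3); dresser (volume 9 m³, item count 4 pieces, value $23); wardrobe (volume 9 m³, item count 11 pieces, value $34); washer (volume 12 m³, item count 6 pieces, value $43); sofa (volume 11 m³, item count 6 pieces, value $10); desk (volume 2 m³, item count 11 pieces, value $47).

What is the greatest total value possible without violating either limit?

Feasible sets respecting both limits:
- dresser+washer+sofa: volume 32, item count 16, value 76
- dresser+desk: volume 11, item count 15, value 70
- bookshelf+dresser+washer: volume 33, item count 14, value 69
Best: $76.

$76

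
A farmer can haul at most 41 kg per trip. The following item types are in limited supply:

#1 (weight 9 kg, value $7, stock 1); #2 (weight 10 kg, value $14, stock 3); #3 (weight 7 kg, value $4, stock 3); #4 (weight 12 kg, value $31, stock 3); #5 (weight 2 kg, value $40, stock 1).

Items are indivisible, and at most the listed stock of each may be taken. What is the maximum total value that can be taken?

Top feasible selections:
- 3×#4 + 1×#5: weight 38, value 133
- 1×#2 + 2×#4 + 1×#5: weight 36, value 116
- 2×#3 + 2×#4 + 1×#5: weight 40, value 110
Best: $133.

$133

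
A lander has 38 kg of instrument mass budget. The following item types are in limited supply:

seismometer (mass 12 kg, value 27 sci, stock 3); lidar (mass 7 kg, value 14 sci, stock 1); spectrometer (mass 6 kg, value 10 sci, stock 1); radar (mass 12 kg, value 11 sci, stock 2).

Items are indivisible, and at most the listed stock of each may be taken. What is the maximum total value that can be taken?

Best selections within mass 38 and stock limits:
- 3×seismometer: mass 36, value 81
- 2×seismometer + 1×lidar + 1×spectrometer: mass 37, value 78
- 2×seismometer + 1×lidar: mass 31, value 68
- 2×seismometer + 1×radar: mass 36, value 65
Best: 81 sci.

81 sci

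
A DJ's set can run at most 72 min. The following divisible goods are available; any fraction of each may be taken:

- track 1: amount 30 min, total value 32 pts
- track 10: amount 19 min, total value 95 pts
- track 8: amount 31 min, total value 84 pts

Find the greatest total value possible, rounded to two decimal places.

Take in order of value per unit:
- track 10 (95/19 per unit): all 19 → value 95, running total 95.00
- track 8 (84/31 per unit): all 31 → value 84, running total 179.00
- track 1 (32/30 per unit): 22 of 30 → value 22×32/30 = 23.4667, running total 202.47
Total 202.47.

202.47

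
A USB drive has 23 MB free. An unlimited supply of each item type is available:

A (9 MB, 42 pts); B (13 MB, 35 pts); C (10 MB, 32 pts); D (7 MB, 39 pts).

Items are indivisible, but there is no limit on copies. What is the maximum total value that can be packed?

Best value-per-unit is D at 39/7; filling with it alone gives 3×39 = 117.
Optimal mix: 1×A + 2×D → size 23, value 120.

120 pts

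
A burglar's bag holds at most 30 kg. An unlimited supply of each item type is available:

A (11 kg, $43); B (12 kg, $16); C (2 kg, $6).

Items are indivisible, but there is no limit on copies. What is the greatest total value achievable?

Best value-per-unit is A at 43/11; filling with it alone gives 2×43 = 86.
Optimal mix: 2×A + 4×C → weight 30, value 110.

$110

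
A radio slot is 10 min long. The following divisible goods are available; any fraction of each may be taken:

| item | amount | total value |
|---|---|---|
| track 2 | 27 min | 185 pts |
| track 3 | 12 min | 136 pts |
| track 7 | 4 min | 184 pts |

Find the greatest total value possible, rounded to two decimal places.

Take in order of value per unit:
- track 7 (184/4 per unit): all 4 → value 184, running total 184.00
- track 3 (136/12 per unit): 6 of 12 → value 6×136/12 = 68.0000, running total 252.00
Total 252.00.

252.00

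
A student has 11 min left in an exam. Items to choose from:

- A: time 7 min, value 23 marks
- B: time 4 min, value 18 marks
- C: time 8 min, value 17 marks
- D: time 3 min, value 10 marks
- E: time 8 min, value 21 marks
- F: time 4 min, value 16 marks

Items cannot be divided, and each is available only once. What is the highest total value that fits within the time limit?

Check high-value combinations within 11 min:
- B+D+F: time 4+3+4=11, value 18+10+16=44
- A+B: time 7+4=11, value 23+18=41
- A+F: time 7+4=11, value 23+16=39
- B+F: time 4+4=8, value 18+16=34
Best: 44 marks.

44 marks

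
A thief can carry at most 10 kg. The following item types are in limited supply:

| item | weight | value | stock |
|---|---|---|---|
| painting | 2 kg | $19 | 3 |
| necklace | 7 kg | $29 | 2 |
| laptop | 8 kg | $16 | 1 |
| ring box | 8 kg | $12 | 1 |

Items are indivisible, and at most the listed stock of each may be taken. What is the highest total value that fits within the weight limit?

$57

Best selections within weight 10 and stock limits:
- 3×painting: weight 6, value 57
- 1×painting + 1×necklace: weight 9, value 48
Best: $57.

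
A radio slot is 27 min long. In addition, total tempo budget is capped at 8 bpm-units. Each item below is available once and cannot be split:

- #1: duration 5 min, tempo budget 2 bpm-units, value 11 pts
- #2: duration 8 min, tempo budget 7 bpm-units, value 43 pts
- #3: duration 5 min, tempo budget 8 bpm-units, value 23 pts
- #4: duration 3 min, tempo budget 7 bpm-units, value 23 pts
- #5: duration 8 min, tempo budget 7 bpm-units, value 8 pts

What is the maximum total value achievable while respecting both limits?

Feasible sets respecting both limits:
- #2: duration 8, tempo budget 7, value 43
- #3: duration 5, tempo budget 8, value 23
- #4: duration 3, tempo budget 7, value 23
- #1: duration 5, tempo budget 2, value 11
Best: 43 pts.

43 pts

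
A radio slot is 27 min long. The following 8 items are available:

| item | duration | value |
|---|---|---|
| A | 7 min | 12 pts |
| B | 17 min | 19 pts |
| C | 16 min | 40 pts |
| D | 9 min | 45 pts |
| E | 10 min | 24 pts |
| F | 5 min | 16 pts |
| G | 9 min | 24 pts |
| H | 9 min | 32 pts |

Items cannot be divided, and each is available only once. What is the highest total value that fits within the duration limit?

Check high-value combinations within 27 min:
- D+G+H: duration 9+9+9=27, value 45+24+32=101
- D+F+H: duration 9+5+9=23, value 45+16+32=93
- A+D+H: duration 7+9+9=25, value 12+45+32=89
- D+F+G: duration 9+5+9=23, value 45+16+24=85
- D+E+F: duration 9+10+5=24, value 45+24+16=85
Best: 101 pts.

101 pts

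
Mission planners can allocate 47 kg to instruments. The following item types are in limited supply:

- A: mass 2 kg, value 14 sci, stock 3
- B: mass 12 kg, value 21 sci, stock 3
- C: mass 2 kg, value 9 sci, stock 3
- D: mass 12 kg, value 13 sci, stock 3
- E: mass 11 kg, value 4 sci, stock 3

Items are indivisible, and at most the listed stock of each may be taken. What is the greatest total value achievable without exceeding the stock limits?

Top feasible selections:
- 3×A + 3×B + 2×C: mass 46, value 123
- 2×A + 3×B + 3×C: mass 46, value 118
- 3×A + 2×B + 2×C + 1×D: mass 46, value 115
- 3×A + 2×B + 3×C + 1×E: mass 47, value 115
Best: 123 sci.

123 sci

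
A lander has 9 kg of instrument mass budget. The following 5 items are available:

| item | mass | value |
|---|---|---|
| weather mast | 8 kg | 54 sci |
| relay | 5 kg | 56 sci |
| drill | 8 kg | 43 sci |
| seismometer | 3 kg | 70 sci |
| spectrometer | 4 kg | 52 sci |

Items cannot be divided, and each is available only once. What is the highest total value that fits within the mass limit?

Check high-value combinations within 9 kg:
- relay+seismometer: mass 5+3=8, value 56+70=126
- seismometer+spectrometer: mass 3+4=7, value 70+52=122
- relay+spectrometer: mass 5+4=9, value 56+52=108
- seismometer: mass 3, value 70
- relay: mass 5, value 56
Best: 126 sci.

126 sci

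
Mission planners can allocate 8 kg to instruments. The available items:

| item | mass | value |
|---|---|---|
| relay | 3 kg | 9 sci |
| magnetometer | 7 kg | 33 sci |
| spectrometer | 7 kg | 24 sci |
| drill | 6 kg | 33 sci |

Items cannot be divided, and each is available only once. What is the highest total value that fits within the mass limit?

Check high-value combinations within 8 kg:
- drill: mass 6, value 33
- magnetometer: mass 7, value 33
- spectrometer: mass 7, value 24
Best: 33 sci.

33 sci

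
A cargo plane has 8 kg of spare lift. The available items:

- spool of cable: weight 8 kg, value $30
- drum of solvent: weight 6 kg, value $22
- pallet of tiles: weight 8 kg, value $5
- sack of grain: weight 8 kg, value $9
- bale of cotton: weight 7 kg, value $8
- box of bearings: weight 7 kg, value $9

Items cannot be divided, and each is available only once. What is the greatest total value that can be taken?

This is a 0/1 knapsack; check combinations near the capacity.
- spool of cable: weight 8, value 30
- drum of solvent: weight 6, value 22
- box of bearings: weight 7, value 9
- sack of grain: weight 8, value 9
- bale of cotton: weight 7, value 8
Best: $30.

$30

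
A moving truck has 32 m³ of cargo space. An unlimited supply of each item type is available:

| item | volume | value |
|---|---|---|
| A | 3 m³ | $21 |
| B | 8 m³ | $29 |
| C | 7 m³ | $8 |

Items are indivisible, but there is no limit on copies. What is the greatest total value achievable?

$210

Best value-per-unit is A at 21/3, and filling with it alone uses volume 10×3=30. No mix of the others beats 10×21 = 210.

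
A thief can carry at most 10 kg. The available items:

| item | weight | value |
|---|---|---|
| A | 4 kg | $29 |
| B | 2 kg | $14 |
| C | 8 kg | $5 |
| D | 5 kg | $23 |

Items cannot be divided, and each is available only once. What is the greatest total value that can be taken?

Check high-value combinations within 10 kg:
- A+D: weight 4+5=9, value 29+23=52
- A+B: weight 4+2=6, value 29+14=43
- B+D: weight 2+5=7, value 14+23=37
- A: weight 4, value 29
Best: $52.

$52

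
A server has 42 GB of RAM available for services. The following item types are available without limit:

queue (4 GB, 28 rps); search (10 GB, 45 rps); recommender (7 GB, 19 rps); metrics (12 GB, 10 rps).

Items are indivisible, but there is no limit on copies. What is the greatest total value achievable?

280 rps

Best value-per-unit is queue at 28/4, and filling with it alone uses memory 10×4=40. No mix of the others beats 10×28 = 280.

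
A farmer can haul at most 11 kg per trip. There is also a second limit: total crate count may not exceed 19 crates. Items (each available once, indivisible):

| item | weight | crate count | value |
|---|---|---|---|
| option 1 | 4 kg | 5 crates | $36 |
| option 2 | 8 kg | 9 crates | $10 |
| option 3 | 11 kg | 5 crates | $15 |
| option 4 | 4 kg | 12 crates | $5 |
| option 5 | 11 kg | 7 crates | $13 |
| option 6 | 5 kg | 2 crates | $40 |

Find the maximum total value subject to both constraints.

Feasible sets respecting both limits:
- option 1+option 6: weight 9, crate count 7, value 76
- option 4+option 6: weight 9, crate count 14, value 45
- option 1+option 4: weight 8, crate count 17, value 41
Best: $76.

$76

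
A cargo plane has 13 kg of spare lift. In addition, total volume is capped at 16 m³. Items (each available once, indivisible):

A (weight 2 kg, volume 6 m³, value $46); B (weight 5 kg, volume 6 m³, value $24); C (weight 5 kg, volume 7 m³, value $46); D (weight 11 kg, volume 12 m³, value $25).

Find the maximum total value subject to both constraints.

$92

Feasible sets respecting both limits:
- A+C: weight 7, volume 13, value 92
- A+B: weight 7, volume 12, value 70
- B+C: weight 10, volume 13, value 70
- A: weight 2, volume 6, value 46
Best: $92.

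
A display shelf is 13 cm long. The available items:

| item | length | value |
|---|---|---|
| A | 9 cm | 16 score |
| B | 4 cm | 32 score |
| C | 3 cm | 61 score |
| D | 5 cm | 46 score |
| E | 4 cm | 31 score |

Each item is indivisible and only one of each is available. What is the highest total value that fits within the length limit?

139 score

Check high-value combinations within 13 cm:
- B+C+D: length 4+3+5=12, value 32+61+46=139
- C+D+E: length 3+5+4=12, value 61+46+31=138
- B+C+E: length 4+3+4=11, value 32+61+31=124
Best: 139 score.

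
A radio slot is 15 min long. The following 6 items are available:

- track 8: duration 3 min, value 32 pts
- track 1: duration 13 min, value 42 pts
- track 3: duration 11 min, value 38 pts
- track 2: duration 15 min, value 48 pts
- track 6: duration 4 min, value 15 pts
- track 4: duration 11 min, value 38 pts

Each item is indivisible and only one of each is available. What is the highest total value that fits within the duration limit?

70 pts

This is a 0/1 knapsack; check combinations near the capacity.
- track 8+track 3: duration 3+11=14, value 32+38=70
- track 8+track 4: duration 3+11=14, value 32+38=70
- track 3+track 6: duration 11+4=15, value 38+15=53
Best: 70 pts.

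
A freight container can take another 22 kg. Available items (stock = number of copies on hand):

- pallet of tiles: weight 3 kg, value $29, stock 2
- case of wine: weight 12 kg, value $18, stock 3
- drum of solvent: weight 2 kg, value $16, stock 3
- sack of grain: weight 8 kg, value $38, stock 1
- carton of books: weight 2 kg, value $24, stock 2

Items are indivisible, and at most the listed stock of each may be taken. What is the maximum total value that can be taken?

$176

Top feasible selections:
- 2×pallet of tiles + 2×drum of solvent + 1×sack of grain + 2×carton of books: weight 22, value 176
- 2×pallet of tiles + 3×drum of solvent + 1×sack of grain + 1×carton of books: weight 22, value 168
Best: $176.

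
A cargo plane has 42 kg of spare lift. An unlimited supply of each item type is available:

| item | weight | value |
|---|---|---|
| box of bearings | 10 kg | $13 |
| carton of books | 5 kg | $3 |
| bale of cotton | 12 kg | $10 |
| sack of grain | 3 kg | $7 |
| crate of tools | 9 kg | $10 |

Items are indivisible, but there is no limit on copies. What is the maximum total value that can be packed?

Best value-per-unit is sack of grain at 7/3, and filling with it alone uses weight 14×3=42. No mix of the others beats 14×7 = 98.

$98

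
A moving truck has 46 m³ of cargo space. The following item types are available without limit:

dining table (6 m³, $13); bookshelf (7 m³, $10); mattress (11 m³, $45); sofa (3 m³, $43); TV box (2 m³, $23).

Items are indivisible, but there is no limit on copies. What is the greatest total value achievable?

$648

Best value-per-unit is sofa at 43/3; filling with it alone gives 15×43 = 645.
Optimal mix: 14×sofa + 2×TV box → volume 46, value 648.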